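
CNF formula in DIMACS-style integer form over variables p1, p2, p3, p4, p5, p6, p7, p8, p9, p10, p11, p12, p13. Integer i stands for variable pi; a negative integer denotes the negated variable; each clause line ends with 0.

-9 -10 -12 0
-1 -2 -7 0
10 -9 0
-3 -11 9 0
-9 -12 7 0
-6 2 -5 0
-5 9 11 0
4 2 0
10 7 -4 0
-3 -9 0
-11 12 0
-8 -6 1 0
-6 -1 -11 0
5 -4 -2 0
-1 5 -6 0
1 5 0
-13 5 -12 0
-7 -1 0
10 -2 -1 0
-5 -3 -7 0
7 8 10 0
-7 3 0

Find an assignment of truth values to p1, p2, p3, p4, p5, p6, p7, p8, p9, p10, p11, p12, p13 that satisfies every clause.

p1=F, p2=T, p3=F, p4=F, p5=T, p6=F, p7=F, p8=T, p9=F, p10=F, p11=T, p12=T, p13=T

Pure literal: p6 appears only negated; assign p6 = False.
Set p1 = False and propagate.
  then p5 is forced to True.
Branch on p2: take p2 = True.
For the remaining variables, p3 = False, p4 = False, p7 = False, p8 = True, p9 = False, p10 = False, p11 = True, p12 = True, p13 = True works.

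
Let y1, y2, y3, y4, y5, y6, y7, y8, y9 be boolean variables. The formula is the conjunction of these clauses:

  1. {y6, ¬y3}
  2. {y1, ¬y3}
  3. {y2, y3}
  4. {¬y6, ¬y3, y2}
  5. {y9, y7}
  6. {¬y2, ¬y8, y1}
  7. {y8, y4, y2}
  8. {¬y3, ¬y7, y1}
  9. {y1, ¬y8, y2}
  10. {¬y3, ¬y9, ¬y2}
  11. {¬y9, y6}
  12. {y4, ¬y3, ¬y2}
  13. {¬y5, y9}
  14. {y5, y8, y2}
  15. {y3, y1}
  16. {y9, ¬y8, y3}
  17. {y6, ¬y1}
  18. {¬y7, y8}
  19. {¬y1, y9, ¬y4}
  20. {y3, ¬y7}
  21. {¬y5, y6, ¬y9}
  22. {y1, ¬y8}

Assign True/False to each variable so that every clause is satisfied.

y1 = 1, y2 = 1, y3 = 0, y4 = 1, y5 = 1, y6 = 1, y7 = 0, y8 = 0, y9 = 1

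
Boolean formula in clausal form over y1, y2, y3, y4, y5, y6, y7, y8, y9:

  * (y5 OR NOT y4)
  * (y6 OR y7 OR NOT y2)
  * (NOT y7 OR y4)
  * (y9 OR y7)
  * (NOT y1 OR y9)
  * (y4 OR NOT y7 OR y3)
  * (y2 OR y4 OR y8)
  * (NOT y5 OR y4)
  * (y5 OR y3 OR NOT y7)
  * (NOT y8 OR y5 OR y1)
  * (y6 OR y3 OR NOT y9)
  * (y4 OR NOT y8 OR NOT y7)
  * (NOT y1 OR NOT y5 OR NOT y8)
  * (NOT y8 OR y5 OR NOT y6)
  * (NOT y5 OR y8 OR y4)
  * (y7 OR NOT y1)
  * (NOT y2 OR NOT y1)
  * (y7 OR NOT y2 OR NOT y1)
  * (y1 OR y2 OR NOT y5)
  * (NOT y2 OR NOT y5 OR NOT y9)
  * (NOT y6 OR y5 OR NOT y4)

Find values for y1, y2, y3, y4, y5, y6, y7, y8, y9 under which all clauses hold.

y1 = False, y2 = True, y3 = False, y4 = True, y5 = True, y6 = True, y7 = True, y8 = False, y9 = False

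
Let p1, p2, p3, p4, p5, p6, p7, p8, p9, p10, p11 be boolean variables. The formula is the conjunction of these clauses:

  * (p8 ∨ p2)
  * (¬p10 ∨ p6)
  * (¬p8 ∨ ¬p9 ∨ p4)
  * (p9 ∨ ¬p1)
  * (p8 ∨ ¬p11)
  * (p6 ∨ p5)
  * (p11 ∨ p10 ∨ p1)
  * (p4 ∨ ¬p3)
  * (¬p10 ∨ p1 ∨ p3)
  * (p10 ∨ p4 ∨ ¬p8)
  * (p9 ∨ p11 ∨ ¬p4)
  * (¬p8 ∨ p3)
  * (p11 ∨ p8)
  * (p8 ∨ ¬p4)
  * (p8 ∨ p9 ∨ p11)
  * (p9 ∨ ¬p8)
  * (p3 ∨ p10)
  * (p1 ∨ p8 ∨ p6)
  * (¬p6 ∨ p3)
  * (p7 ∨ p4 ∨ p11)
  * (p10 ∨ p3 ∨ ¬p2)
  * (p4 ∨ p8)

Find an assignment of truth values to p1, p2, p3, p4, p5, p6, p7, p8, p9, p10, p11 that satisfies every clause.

p1=False, p2=True, p3=True, p4=True, p5=True, p6=True, p7=False, p8=True, p9=True, p10=True, p11=False

Pure literal: p5 appears only positively; assign p5 = True.
Branch on p1: take p1 = False.
Try p2 = True.
The remaining clauses are satisfied by p3 = True, p4 = True, p6 = True, p7 = False, p8 = True, p9 = True, p10 = True, p11 = False.
Check each clause:
  1. (p2 ∨ p8) — p8 is true.
  2. (¬p10 ∨ p6) — p6 is true.
  3. (p4 ∨ ¬p8 ∨ ¬p9) — p4 is true.
  4. (p9 ∨ ¬p1) — p9 is true.
  5. (¬p11 ∨ p8) — p8 is true.
  6. (p5 ∨ p6) — p5 is true.
  7. (p1 ∨ p11 ∨ p10) — p10 is true.
  8. (¬p3 ∨ p4) — p4 is true.
  9. (p1 ∨ p3 ∨ ¬p10) — p3 is true.
  10. (p4 ∨ ¬p8 ∨ p10) — p10 is true.
  11. (p11 ∨ p9 ∨ ¬p4) — p9 is true.
  12. (¬p8 ∨ p3) — p3 is true.
  13. (p11 ∨ p8) — p8 is true.
  14. (p8 ∨ ¬p4) — p8 is true.
  15. (p11 ∨ p9 ∨ p8) — p8 is true.
  16. (¬p8 ∨ p9) — p9 is true.
  17. (p10 ∨ p3) — p10 is true.
  18. (p8 ∨ p6 ∨ p1) — p8 is true.
  19. (p3 ∨ ¬p6) — p3 is true.
  20. (p7 ∨ p11 ∨ p4) — p4 is true.
  21. (p10 ∨ ¬p2 ∨ p3) — p10 is true.
  22. (p8 ∨ p4) — p8 is true.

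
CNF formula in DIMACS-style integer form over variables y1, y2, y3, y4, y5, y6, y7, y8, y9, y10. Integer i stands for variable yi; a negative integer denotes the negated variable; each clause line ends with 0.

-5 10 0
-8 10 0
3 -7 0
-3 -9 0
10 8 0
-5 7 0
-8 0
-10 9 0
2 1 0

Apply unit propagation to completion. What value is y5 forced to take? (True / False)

(¬y8) is a unit clause: y8 = False.
(y8 ∨ y10) with y8 = False leaves only y10, so y10 = True.
From (y9 ∨ ¬y10) and y10 = True: y9 = True.
In (¬y3 ∨ ¬y9), ¬y9 is now false; ¬y3 must hold, so y3 = False.
(y3 ∨ ¬y7) with y3 = False leaves only ¬y7, so y7 = False.
In (y7 ∨ ¬y5), y7 is now false; ¬y5 must hold, so y5 = False.

False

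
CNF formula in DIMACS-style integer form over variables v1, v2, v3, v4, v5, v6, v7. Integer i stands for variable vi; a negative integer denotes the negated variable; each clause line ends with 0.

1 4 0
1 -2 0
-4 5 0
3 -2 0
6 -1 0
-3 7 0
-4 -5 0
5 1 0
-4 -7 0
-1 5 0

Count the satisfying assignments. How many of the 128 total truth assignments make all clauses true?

4

Satisfying assignments:
  v1=T v2=F v3=F v4=F v5=T v6=T v7=F
  v1=T v2=F v3=F v4=F v5=T v6=T v7=T
  v1=T v2=F v3=T v4=F v5=T v6=T v7=T
  v1=T v2=T v3=T v4=F v5=T v6=T v7=T
That's 4 in total.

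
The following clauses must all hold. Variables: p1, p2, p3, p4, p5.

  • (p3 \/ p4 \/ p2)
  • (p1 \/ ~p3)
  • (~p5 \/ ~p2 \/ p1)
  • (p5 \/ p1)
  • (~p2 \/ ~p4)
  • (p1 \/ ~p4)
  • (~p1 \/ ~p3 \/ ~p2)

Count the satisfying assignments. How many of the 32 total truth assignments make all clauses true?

8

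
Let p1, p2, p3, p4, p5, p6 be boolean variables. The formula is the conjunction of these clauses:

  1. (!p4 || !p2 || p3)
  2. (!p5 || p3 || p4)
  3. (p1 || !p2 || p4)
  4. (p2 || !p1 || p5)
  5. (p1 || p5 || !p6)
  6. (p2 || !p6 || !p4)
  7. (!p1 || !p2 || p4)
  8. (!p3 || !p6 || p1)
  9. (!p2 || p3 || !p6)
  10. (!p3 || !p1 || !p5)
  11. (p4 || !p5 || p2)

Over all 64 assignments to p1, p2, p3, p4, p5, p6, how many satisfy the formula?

11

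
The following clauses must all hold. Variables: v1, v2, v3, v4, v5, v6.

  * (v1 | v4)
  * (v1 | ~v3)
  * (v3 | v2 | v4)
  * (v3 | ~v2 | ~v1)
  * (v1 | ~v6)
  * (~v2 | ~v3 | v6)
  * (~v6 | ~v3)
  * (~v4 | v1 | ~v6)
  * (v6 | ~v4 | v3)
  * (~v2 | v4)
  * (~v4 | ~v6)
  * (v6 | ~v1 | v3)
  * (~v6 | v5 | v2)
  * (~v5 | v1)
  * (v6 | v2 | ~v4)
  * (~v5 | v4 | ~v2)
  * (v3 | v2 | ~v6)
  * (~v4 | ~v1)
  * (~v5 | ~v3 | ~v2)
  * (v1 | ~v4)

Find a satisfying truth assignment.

Try v1 = True.
  then v4 is forced to False.
  then v2 is forced to False.
  then v3 is forced to True.
  then v6 is forced to False.
v5 is now unconstrained; take v5 = True.

v1 = 1  v2 = 0  v3 = 1  v4 = 0  v5 = 1  v6 = 0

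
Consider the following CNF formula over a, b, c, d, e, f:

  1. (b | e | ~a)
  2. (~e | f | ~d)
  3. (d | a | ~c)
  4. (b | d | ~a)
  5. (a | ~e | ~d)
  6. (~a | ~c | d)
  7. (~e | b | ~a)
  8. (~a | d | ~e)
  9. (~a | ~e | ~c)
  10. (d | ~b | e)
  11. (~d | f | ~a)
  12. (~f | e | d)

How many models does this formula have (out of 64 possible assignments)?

Case analysis on a and d:
  a=T, d=T: remaining (b,c,e,f) ∈ {(T,F,F,T); (T,F,T,T); (T,T,F,T)} — 3.
  a=T, d=F: a clause becomes empty — 0.
  a=F, d=T: forces e=F; b, c, f free → 2^3 = 8.
  a=F, d=F: 5 of the 16 assignments to (b,c,e,f) work.
Total: 3 + 0 + 8 + 5 = 16.

16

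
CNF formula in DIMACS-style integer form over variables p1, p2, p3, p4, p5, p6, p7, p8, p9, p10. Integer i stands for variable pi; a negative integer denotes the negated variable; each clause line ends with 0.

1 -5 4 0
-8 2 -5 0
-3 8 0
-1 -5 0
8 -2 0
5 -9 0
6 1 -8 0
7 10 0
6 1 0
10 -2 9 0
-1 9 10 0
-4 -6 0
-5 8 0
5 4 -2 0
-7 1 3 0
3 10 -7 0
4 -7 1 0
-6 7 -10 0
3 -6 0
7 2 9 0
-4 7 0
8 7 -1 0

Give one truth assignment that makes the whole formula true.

p1=True, p2=False, p3=False, p4=False, p5=False, p6=False, p7=True, p8=False, p9=False, p10=True

Try p1 = True.
  then p5 is forced to False.
  then p9 is forced to False.
  then p10 is forced to True.
The remaining clauses are satisfied by p2 = False, p3 = False, p4 = False, p6 = False, p7 = True, p8 = False.
Every clause has at least one true literal under this assignment.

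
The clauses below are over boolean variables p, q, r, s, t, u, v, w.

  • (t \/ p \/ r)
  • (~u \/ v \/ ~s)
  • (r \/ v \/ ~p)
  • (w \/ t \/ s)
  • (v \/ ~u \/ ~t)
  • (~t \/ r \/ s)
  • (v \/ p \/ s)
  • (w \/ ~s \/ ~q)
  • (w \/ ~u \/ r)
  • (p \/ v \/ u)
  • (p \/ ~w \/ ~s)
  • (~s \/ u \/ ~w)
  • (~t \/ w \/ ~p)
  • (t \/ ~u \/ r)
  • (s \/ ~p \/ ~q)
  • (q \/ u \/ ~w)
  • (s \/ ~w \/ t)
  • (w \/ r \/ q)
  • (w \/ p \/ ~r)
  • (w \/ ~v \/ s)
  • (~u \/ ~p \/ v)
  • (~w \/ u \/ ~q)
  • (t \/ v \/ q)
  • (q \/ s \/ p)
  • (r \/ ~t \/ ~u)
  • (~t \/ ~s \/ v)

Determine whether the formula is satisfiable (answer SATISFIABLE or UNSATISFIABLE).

Set p = True and propagate.
Branch on q: take q = False.
For the remaining variables, r = True, s = True, t = True, u = True, v = True, w = True works.
So p=True, q=False, r=True, s=True, t=True, u=True, v=True, w=True is a satisfying assignment.

SATISFIABLE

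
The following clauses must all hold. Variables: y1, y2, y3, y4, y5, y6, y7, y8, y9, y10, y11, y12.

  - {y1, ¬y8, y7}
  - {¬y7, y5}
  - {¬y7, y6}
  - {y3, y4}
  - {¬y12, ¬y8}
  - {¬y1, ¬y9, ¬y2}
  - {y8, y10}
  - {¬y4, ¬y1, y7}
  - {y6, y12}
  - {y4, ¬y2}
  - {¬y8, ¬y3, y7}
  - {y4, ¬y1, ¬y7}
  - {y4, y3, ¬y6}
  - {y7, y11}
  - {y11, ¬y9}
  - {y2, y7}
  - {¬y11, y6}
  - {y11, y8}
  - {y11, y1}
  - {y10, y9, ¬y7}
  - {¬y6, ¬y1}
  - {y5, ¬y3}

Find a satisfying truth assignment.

y10 occurs only positively in the remaining clauses — set y10 = True.
Branch on y1: take y1 = False.
  then y11 is forced to True.
  then y6 is forced to True.
Branch on y2: take y2 = True.
  then y4 is forced to True.
The remaining clauses are satisfied by y3 = False, y5 = False, y7 = False, y8 = False, y9 = False, y12 = False.
Check each clause:
  1. {¬y8, y1, y7} — ¬y8 is true.
  2. {y5, ¬y7} — ¬y7 is true.
  3. {y6, ¬y7} — ¬y7 is true.
  4. {y4, y3} — y4 is true.
  5. {¬y8, ¬y12} — ¬y8 is true.
  6. {¬y1, ¬y9, ¬y2} — ¬y1 is true.
  7. {y8, y10} — y10 is true.
  8. {¬y1, y7, ¬y4} — ¬y1 is true.
  9. {y12, y6} — y6 is true.
  10. {y4, ¬y2} — y4 is true.
  11. {¬y8, y7, ¬y3} — ¬y8 is true.
  12. {y4, ¬y7, ¬y1} — ¬y7 is true.
  13. {y4, y3, ¬y6} — y4 is true.
  14. {y7, y11} — y11 is true.
  15. {y11, ¬y9} — y11 is true.
  16. {y2, y7} — y2 is true.
  17. {y6, ¬y11} — y6 is true.
  18. {y11, y8} — y11 is true.
  19. {y11, y1} — y11 is true.
  20. {¬y7, y10, y9} — y10 is true.
  21. {¬y1, ¬y6} — ¬y1 is true.
  22. {¬y3, y5} — ¬y3 is true.

y1 = 0, y2 = 1, y3 = 0, y4 = 1, y5 = 0, y6 = 1, y7 = 0, y8 = 0, y9 = 0, y10 = 1, y11 = 1, y12 = 0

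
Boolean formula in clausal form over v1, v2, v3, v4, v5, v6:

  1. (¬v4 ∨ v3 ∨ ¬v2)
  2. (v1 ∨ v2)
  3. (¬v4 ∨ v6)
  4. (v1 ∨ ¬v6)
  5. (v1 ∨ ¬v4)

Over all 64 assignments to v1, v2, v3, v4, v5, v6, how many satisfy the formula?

26

Case analysis on v1 and v4:
  v1=T, v4=T: v5 free; 3 ways for (v2,v3,v6) × 2^1 = 6.
  v1=T, v4=F: v2, v3, v5, v6 free → 2^4 = 16.
  v1=F, v4=T: a clause becomes empty — 0.
  v1=F, v4=F: remaining (v2,v3,v5,v6) ∈ {(T,F,F,F); (T,F,T,F); (T,T,F,F); (T,T,T,F)} — 4.
Total: 6 + 16 + 0 + 4 = 26.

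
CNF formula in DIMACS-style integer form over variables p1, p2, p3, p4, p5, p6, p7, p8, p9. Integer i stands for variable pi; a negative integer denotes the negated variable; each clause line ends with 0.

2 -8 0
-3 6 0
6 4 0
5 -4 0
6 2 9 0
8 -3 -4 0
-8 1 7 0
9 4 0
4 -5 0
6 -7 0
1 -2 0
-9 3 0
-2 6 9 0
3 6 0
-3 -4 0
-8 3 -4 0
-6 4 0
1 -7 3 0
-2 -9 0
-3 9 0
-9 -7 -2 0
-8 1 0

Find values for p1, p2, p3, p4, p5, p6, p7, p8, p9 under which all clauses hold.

p1 occurs only positively in the remaining clauses — set p1 = True.
Branch on p2: take p2 = True.
  then p9 is forced to False.
  then p4 is forced to True.
  then p5 is forced to True.
  then p6 is forced to True.
  then p3 is forced to False.
  then p8 is forced to False.
p7 is now unconstrained; take p7 = True.
Every clause has at least one true literal under this assignment.

p1 = True, p2 = True, p3 = False, p4 = True, p5 = True, p6 = True, p7 = True, p8 = False, p9 = False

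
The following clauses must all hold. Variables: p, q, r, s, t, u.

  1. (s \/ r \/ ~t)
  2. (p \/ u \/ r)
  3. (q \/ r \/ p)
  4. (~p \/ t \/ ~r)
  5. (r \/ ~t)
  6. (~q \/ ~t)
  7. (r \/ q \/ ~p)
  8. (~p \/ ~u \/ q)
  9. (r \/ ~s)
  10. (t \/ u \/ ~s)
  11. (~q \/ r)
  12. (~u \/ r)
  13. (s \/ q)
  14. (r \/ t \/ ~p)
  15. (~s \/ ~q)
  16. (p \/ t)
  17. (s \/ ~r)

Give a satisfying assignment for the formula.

p=T, q=F, r=T, s=T, t=T, u=F

Check each clause:
  1. (s \/ r \/ ~t) — r is true.
  2. (r \/ u \/ p) — p is true.
  3. (r \/ p \/ q) — p is true.
  4. (t \/ ~r \/ ~p) — t is true.
  5. (r \/ ~t) — r is true.
  6. (~t \/ ~q) — ~q is true.
  7. (q \/ ~p \/ r) — r is true.
  8. (q \/ ~p \/ ~u) — ~u is true.
  9. (r \/ ~s) — r is true.
  10. (u \/ t \/ ~s) — t is true.
  11. (~q \/ r) — r is true.
  12. (~u \/ r) — ~u is true.
  13. (s \/ q) — s is true.
  14. (r \/ ~p \/ t) — r is true.
  15. (~s \/ ~q) — ~q is true.
  16. (p \/ t) — p is true.
  17. (s \/ ~r) — s is true.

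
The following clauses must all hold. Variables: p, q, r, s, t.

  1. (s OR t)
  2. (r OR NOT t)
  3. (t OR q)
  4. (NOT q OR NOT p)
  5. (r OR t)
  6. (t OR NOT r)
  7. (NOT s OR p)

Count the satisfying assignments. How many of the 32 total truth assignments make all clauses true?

4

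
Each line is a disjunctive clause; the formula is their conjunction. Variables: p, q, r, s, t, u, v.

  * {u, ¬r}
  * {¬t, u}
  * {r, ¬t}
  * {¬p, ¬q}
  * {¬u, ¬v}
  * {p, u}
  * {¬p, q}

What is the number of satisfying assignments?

Split on u, then p.
  u=T, p=T: a clause becomes empty — 0.
  u=T, p=F: q, s free; 3 ways for (r,t,v) × 2^2 = 12.
  u=F, p=T: a clause becomes empty — 0.
  u=F, p=F: a clause becomes empty — 0.
Total: 0 + 12 + 0 + 0 = 12.

12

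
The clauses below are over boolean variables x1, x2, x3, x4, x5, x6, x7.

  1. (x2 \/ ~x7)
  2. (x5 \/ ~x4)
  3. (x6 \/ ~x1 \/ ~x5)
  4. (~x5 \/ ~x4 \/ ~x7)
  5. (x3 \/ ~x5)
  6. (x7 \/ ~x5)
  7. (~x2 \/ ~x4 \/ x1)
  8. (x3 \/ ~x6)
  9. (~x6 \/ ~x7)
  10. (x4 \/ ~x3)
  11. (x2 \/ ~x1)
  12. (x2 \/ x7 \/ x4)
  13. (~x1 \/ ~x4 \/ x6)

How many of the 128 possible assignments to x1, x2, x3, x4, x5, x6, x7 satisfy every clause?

4

The models are:
  x1=0 x2=1 x3=0 x4=0 x5=0 x6=0 x7=0
  x1=0 x2=1 x3=0 x4=0 x5=0 x6=0 x7=1
  x1=1 x2=1 x3=0 x4=0 x5=0 x6=0 x7=0
  x1=1 x2=1 x3=0 x4=0 x5=0 x6=0 x7=1
Count: 4.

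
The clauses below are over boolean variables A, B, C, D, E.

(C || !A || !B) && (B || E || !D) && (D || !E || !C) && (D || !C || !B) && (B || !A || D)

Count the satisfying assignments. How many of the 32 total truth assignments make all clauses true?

15

Case analysis on B and D:
  B=1, D=1: E free; 3 ways for (A,C) × 2^1 = 6.
  B=1, D=0: remaining (A,C,E) ∈ {(0,0,0); (0,0,1)} — 2.
  B=0, D=1: remaining (A,C,E) ∈ {(0,0,1); (0,1,1); (1,0,1); (1,1,1)} — 4.
  B=0, D=0: remaining (A,C,E) ∈ {(0,0,0); (0,0,1); (0,1,0)} — 3.
Total: 6 + 2 + 4 + 3 = 15.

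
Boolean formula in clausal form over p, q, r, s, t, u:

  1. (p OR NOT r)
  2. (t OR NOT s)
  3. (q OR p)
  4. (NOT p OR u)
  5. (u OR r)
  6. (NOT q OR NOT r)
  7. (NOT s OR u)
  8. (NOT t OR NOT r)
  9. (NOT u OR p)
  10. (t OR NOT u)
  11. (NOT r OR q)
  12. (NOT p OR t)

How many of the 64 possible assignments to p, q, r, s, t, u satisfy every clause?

4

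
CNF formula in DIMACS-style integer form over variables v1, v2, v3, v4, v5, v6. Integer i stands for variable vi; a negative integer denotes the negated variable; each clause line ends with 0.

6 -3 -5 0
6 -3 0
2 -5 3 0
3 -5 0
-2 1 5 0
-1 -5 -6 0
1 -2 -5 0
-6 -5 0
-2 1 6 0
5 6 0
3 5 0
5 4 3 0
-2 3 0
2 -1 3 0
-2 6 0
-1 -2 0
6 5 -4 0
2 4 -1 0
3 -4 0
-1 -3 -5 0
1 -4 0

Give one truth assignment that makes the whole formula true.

v1=True, v2=False, v3=True, v4=True, v5=False, v6=True

Branch on v1: take v1 = True.
  then v2 is forced to False.
  then v3 is forced to True.
  then v6 is forced to True.
  then v5 is forced to False.
  then v4 is forced to True.
Check each clause:
  1. (~v3 | ~v5 | v6) — ~v5 is true.
  2. (~v3 | v6) — v6 is true.
  3. (~v5 | v2 | v3) — v3 is true.
  4. (v3 | ~v5) — v3 is true.
  5. (v1 | v5 | ~v2) — v1 is true.
  6. (~v1 | ~v5 | ~v6) — ~v5 is true.
  7. (v1 | ~v5 | ~v2) — v1 is true.
  8. (~v6 | ~v5) — ~v5 is true.
  9. (v1 | v6 | ~v2) — v1 is true.
  10. (v5 | v6) — v6 is true.
  11. (v3 | v5) — v3 is true.
  12. (v4 | v3 | v5) — v3 is true.
  13. (~v2 | v3) — v3 is true.
  14. (~v1 | v2 | v3) — v3 is true.
  15. (v6 | ~v2) — v6 is true.
  16. (~v2 | ~v1) — ~v2 is true.
  17. (~v4 | v5 | v6) — v6 is true.
  18. (~v1 | v4 | v2) — v4 is true.
  19. (v3 | ~v4) — v3 is true.
  20. (~v5 | ~v1 | ~v3) — ~v5 is true.
  21. (v1 | ~v4) — v1 is true.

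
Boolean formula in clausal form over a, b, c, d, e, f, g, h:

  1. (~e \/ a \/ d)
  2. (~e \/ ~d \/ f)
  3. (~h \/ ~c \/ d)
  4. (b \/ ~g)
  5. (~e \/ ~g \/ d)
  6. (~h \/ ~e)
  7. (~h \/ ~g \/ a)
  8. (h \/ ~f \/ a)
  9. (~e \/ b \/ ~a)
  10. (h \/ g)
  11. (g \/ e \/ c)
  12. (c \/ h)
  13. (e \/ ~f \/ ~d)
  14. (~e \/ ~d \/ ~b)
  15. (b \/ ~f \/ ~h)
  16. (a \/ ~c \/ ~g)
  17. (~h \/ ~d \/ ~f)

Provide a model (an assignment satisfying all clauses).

Branch on a: take a = True.
Try b = True.
For the remaining variables, c = True, d = True, e = False, f = False, g = True, h = True works.

a=T, b=T, c=T, d=T, e=F, f=F, g=T, h=T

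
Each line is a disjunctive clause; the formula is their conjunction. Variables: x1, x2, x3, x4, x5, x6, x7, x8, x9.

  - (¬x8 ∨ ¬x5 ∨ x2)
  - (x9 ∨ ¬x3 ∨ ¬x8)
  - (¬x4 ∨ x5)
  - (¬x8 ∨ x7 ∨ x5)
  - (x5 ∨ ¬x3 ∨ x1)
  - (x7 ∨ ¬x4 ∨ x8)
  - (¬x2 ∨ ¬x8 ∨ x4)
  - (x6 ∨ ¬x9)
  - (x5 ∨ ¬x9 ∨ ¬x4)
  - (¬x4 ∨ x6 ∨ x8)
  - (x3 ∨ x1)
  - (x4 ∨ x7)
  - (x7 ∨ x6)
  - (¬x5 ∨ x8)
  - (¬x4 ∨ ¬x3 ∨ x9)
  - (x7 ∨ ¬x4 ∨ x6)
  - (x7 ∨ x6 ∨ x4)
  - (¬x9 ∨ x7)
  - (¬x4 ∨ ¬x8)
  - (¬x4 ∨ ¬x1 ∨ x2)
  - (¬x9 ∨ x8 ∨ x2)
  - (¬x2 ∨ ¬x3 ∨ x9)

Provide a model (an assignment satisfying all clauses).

Pure literal: x6 appears only positively; assign x6 = True.
x7 occurs only positively in the remaining clauses — set x7 = True.
Set x1 = True and propagate.
For the remaining variables, x2 = True, x3 = True, x4 = False, x5 = False, x8 = False, x9 = True works.
Check each clause:
  1. (¬x8 ∨ ¬x5 ∨ x2) — ¬x8 is true.
  2. (¬x3 ∨ ¬x8 ∨ x9) — ¬x8 is true.
  3. (x5 ∨ ¬x4) — ¬x4 is true.
  4. (x5 ∨ ¬x8 ∨ x7) — ¬x8 is true.
  5. (x5 ∨ ¬x3 ∨ x1) — x1 is true.
  6. (x7 ∨ ¬x4 ∨ x8) — ¬x4 is true.
  7. (x4 ∨ ¬x8 ∨ ¬x2) — ¬x8 is true.
  8. (x6 ∨ ¬x9) — x6 is true.
  9. (x5 ∨ ¬x4 ∨ ¬x9) — ¬x4 is true.
  10. (x8 ∨ x6 ∨ ¬x4) — ¬x4 is true.
  11. (x1 ∨ x3) — x1 is true.
  12. (x4 ∨ x7) — x7 is true.
  13. (x6 ∨ x7) — x6 is true.
  14. (x8 ∨ ¬x5) — ¬x5 is true.
  15. (x9 ∨ ¬x4 ∨ ¬x3) — x9 is true.
  16. (x7 ∨ x6 ∨ ¬x4) — ¬x4 is true.
  17. (x4 ∨ x6 ∨ x7) — x6 is true.
  18. (x7 ∨ ¬x9) — x7 is true.
  19. (¬x8 ∨ ¬x4) — ¬x8 is true.
  20. (x2 ∨ ¬x4 ∨ ¬x1) — x2 is true.
  21. (¬x9 ∨ x8 ∨ x2) — x2 is true.
  22. (x9 ∨ ¬x3 ∨ ¬x2) — x9 is true.

x1 = True, x2 = True, x3 = True, x4 = False, x5 = False, x6 = True, x7 = True, x8 = False, x9 = True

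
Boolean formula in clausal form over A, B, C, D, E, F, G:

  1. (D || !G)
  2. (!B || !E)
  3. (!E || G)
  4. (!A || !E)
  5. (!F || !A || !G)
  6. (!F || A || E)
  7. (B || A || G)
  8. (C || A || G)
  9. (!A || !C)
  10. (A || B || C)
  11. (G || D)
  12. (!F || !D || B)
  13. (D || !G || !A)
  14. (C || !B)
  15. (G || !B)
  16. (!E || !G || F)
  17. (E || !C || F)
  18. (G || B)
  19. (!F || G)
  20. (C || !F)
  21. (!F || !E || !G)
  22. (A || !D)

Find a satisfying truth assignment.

A=True, B=False, C=False, D=True, E=False, F=False, G=True

Check each clause:
  1. (D || !G) — D is true.
  2. (!E || !B) — !E is true.
  3. (!E || G) — !E is true.
  4. (!A || !E) — !E is true.
  5. (!A || !G || !F) — !F is true.
  6. (E || A || !F) — A is true.
  7. (A || G || B) — A is true.
  8. (C || G || A) — A is true.
  9. (!A || !C) — !C is true.
  10. (B || A || C) — A is true.
  11. (G || D) — D is true.
  12. (!F || B || !D) — !F is true.
  13. (D || !G || !A) — D is true.
  14. (C || !B) — !B is true.
  15. (G || !B) — !B is true.
  16. (!G || !E || F) — !E is true.
  17. (F || E || !C) — !C is true.
  18. (B || G) — G is true.
  19. (!F || G) — !F is true.
  20. (C || !F) — !F is true.
  21. (!E || !F || !G) — !F is true.
  22. (!D || A) — A is true.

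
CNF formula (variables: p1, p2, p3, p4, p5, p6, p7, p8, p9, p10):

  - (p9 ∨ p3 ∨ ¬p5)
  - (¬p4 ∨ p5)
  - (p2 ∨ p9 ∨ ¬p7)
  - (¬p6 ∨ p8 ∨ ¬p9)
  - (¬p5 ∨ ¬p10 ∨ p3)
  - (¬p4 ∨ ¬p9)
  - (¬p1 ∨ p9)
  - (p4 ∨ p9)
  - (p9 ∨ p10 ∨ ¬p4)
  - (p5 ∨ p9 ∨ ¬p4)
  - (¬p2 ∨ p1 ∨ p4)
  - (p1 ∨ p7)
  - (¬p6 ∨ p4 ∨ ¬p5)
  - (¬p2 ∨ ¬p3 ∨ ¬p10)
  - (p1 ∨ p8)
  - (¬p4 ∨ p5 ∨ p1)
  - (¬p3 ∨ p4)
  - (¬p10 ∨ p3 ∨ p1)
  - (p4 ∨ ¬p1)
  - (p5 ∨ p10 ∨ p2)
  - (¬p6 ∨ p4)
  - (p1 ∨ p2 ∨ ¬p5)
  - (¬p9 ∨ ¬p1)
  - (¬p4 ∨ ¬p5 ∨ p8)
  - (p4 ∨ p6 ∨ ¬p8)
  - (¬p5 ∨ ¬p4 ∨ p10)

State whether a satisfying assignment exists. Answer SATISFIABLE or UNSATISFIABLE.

UNSATISFIABLE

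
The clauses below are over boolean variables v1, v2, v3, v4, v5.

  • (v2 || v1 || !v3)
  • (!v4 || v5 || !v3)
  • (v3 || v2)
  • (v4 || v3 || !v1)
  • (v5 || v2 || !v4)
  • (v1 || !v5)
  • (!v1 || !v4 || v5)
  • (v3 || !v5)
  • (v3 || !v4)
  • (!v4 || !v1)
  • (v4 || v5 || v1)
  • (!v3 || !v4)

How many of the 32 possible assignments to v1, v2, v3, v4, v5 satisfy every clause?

4

Satisfying assignments:
  v1=1 v2=0 v3=1 v4=0 v5=0
  v1=1 v2=0 v3=1 v4=0 v5=1
  v1=1 v2=1 v3=1 v4=0 v5=0
  v1=1 v2=1 v3=1 v4=0 v5=1
Count: 4.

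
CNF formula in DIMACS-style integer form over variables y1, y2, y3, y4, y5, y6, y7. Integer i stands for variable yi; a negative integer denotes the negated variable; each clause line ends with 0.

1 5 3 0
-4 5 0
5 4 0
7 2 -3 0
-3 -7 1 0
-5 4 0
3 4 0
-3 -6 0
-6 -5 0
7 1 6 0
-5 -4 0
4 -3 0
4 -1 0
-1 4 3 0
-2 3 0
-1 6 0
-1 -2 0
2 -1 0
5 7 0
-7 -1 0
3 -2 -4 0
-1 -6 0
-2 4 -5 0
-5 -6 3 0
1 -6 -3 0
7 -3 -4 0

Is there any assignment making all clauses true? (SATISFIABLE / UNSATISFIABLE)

y3 = True:
  propagation gives y6=False, y4=True, y5=True; an empty clause results — contradiction.
y3 = False:
  propagation gives y4=True, y5=True; an empty clause results — contradiction.
Every branch closes, so no satisfying assignment exists.

UNSATISFIABLE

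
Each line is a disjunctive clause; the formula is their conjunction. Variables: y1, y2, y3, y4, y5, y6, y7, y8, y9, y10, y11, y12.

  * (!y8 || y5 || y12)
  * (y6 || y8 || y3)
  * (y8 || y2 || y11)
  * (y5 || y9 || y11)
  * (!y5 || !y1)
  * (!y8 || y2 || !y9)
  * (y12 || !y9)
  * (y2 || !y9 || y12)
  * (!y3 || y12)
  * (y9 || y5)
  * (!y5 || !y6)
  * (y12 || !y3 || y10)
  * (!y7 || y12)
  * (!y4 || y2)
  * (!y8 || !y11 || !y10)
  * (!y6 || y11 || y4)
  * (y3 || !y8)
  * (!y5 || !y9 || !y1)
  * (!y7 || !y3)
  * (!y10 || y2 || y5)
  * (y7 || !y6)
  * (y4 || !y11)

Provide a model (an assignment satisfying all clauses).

y1 = False, y2 = True, y3 = True, y4 = True, y5 = False, y6 = False, y7 = False, y8 = True, y9 = True, y10 = False, y11 = True, y12 = True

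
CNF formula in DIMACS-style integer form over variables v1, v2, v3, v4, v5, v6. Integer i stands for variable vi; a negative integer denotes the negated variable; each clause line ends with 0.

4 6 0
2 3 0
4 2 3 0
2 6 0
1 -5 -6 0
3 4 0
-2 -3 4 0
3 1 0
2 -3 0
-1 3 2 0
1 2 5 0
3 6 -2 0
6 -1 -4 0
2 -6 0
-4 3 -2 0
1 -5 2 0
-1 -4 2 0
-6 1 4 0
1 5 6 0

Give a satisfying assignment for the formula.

v1=False, v2=True, v3=True, v4=True, v5=True, v6=False

Check each clause:
  1. {v6, v4} — v4 is true.
  2. {v2, v3} — v2 is true.
  3. {v3, v2, v4} — v2 is true.
  4. {v2, v6} — v2 is true.
  5. {¬v6, ¬v5, v1} — ¬v6 is true.
  6. {v3, v4} — v3 is true.
  7. {v4, ¬v3, ¬v2} — v4 is true.
  8. {v1, v3} — v3 is true.
  9. {v2, ¬v3} — v2 is true.
  10. {¬v1, v3, v2} — v2 is true.
  11. {v5, v2, v1} — v2 is true.
  12. {v3, ¬v2, v6} — v3 is true.
  13. {v6, ¬v4, ¬v1} — ¬v1 is true.
  14. {v2, ¬v6} — v2 is true.
  15. {¬v2, ¬v4, v3} — v3 is true.
  16. {v2, ¬v5, v1} — v2 is true.
  17. {¬v4, v2, ¬v1} — v2 is true.
  18. {¬v6, v1, v4} — ¬v6 is true.
  19. {v5, v6, v1} — v5 is true.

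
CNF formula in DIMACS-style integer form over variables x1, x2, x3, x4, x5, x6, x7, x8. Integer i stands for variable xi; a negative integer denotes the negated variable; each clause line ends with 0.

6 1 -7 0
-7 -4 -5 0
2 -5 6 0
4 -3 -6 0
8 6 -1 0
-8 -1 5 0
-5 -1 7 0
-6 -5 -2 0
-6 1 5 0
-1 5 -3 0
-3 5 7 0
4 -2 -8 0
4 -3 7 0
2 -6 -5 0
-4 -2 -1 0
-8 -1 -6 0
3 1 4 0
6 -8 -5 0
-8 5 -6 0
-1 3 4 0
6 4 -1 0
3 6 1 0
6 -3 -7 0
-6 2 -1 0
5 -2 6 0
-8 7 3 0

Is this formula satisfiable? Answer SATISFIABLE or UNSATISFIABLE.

SATISFIABLE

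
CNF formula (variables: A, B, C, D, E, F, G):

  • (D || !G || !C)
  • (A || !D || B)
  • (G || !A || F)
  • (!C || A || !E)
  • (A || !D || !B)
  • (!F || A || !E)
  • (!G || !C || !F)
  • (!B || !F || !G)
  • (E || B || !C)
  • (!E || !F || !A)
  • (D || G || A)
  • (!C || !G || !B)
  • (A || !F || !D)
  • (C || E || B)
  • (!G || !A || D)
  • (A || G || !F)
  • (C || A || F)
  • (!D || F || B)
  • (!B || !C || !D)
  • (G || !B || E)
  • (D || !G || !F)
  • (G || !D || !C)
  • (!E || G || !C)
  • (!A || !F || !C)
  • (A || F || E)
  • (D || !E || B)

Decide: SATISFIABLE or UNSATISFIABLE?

SATISFIABLE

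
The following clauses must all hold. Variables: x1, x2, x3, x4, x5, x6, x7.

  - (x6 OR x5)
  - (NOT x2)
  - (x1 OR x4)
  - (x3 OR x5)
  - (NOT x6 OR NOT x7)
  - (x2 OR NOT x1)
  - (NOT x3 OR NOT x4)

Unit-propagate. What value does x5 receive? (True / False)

True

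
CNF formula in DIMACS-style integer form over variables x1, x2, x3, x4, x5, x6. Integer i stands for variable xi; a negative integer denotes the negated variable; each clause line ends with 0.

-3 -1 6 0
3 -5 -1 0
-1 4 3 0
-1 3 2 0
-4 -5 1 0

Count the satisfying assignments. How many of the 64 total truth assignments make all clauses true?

34

Split on x1, then x3.
  x1=1, x3=1: forces x6=1; x2, x4, x5 free → 2^3 = 8.
  x1=1, x3=0: remaining (x2,x4,x5,x6) ∈ {(1,1,0,0); (1,1,0,1)} — 2.
  x1=0, x3=1: x2, x6 free; 3 ways for (x4,x5) × 2^2 = 12.
  x1=0, x3=0: x2, x6 free; 3 ways for (x4,x5) × 2^2 = 12.
Total: 8 + 2 + 12 + 12 = 34.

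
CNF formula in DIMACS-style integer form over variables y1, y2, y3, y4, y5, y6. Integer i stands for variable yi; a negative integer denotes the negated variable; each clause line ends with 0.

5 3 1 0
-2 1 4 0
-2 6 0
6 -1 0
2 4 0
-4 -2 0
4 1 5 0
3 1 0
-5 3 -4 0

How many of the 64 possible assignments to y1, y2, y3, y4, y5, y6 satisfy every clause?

11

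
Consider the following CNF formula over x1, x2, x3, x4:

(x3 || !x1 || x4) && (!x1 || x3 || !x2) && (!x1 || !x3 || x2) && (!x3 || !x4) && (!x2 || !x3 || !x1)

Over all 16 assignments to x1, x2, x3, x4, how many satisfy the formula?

The models are:
  x1=0 x2=0 x3=0 x4=0
  x1=0 x2=0 x3=0 x4=1
  x1=0 x2=0 x3=1 x4=0
  x1=0 x2=1 x3=0 x4=0
  x1=0 x2=1 x3=0 x4=1
  x1=0 x2=1 x3=1 x4=0
  x1=1 x2=0 x3=0 x4=1
That's 7 in total.

7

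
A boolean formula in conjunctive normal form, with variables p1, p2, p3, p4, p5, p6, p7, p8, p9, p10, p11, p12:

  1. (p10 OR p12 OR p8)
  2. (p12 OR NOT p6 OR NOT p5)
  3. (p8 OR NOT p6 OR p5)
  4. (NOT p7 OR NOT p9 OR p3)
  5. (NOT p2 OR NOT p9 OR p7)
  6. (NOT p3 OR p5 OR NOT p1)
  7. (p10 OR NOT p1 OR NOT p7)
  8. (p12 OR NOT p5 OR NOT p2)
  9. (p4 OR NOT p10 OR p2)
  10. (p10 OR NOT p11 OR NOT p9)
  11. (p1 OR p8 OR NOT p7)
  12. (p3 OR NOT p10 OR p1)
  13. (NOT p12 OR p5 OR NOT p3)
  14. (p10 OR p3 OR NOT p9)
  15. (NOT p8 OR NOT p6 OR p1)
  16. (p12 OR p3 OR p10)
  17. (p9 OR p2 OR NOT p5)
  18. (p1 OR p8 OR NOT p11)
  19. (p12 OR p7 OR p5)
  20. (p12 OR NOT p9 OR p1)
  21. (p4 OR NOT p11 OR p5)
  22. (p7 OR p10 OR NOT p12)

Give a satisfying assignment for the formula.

p1=True, p2=False, p3=True, p4=True, p5=True, p6=False, p7=True, p8=True, p9=True, p10=True, p11=False, p12=True

Check each clause:
  1. (p8 OR p12 OR p10) — p8 is true.
  2. (p12 OR NOT p5 OR NOT p6) — NOT p6 is true.
  3. (NOT p6 OR p8 OR p5) — p8 is true.
  4. (p3 OR NOT p7 OR NOT p9) — p3 is true.
  5. (NOT p2 OR NOT p9 OR p7) — NOT p2 is true.
  6. (p5 OR NOT p1 OR NOT p3) — p5 is true.
  7. (NOT p1 OR p10 OR NOT p7) — p10 is true.
  8. (p12 OR NOT p2 OR NOT p5) — p12 is true.
  9. (NOT p10 OR p2 OR p4) — p4 is true.
  10. (p10 OR NOT p11 OR NOT p9) — p10 is true.
  11. (NOT p7 OR p8 OR p1) — p8 is true.
  12. (p1 OR p3 OR NOT p10) — p1 is true.
  13. (NOT p3 OR p5 OR NOT p12) — p5 is true.
  14. (p10 OR NOT p9 OR p3) — p10 is true.
  15. (p1 OR NOT p8 OR NOT p6) — p1 is true.
  16. (p12 OR p3 OR p10) — p10 is true.
  17. (p2 OR NOT p5 OR p9) — p9 is true.
  18. (p8 OR NOT p11 OR p1) — p8 is true.
  19. (p5 OR p12 OR p7) — p12 is true.
  20. (p12 OR p1 OR NOT p9) — p1 is true.
  21. (NOT p11 OR p5 OR p4) — p5 is true.
  22. (p10 OR NOT p12 OR p7) — p10 is true.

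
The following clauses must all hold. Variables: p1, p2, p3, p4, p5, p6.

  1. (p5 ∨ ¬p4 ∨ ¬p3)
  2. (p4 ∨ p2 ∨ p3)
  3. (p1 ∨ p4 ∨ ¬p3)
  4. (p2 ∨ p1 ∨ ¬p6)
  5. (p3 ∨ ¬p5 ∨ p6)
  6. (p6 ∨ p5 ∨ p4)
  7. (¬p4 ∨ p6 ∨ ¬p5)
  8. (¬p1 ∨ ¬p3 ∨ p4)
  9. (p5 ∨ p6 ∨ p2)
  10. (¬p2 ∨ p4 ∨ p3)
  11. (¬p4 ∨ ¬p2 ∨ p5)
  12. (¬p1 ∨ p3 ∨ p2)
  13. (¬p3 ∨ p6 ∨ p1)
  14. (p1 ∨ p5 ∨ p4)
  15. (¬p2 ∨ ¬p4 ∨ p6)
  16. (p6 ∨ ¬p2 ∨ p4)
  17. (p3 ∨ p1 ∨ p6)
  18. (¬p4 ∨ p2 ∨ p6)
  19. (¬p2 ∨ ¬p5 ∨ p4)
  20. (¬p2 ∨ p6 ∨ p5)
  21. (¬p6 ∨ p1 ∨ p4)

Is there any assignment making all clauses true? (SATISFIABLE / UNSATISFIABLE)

SATISFIABLE

Try p1 = False.
Branch on p2: take p2 = True.
Branch on p3: take p3 = True.
  then p4 is forced to True.
  then p5 is forced to True.
  then p6 is forced to True.
Every clause has at least one true literal under this assignment.
So p1=False  p2=True  p3=True  p4=True  p5=True  p6=True is a satisfying assignment.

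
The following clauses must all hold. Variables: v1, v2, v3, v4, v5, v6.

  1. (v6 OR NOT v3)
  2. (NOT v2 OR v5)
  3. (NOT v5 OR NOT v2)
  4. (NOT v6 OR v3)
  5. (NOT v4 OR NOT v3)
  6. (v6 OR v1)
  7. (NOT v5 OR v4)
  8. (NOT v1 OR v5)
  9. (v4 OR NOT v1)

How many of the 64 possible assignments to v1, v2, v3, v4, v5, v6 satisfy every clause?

2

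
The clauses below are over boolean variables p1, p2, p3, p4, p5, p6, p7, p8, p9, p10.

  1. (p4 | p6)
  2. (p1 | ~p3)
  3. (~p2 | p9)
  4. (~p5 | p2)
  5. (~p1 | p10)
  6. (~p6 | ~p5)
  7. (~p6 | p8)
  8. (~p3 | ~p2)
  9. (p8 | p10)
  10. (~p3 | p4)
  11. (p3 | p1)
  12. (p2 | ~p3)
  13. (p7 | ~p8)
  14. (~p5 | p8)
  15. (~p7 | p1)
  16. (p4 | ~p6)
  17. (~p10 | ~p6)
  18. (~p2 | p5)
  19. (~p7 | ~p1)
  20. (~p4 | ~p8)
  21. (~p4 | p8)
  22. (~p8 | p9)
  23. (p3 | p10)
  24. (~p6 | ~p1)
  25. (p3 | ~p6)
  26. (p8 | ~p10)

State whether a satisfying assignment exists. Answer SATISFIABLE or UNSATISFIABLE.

p8 = True:
  propagation gives p7=True, p1=True; an empty clause results — contradiction.
p8 = False:
  propagation gives p6=False, p4=True; an empty clause results — contradiction.
Every branch closes, so no satisfying assignment exists.

UNSATISFIABLE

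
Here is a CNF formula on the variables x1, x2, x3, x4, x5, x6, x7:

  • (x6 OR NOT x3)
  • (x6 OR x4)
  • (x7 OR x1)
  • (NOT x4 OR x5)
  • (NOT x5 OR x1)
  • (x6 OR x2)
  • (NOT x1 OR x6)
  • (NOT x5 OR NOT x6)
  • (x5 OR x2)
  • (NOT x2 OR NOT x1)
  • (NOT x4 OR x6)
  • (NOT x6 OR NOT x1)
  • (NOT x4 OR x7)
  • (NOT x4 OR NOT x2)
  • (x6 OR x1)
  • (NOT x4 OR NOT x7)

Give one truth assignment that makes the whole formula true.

Pure literal: x3 appears only negated; assign x3 = False.
Branch on x1: take x1 = False.
  then x7 is forced to True.
  then x5 is forced to False.
  then x4 is forced to False.
  then x6 is forced to True.
  then x2 is forced to True.

x1=0, x2=1, x3=0, x4=0, x5=0, x6=1, x7=1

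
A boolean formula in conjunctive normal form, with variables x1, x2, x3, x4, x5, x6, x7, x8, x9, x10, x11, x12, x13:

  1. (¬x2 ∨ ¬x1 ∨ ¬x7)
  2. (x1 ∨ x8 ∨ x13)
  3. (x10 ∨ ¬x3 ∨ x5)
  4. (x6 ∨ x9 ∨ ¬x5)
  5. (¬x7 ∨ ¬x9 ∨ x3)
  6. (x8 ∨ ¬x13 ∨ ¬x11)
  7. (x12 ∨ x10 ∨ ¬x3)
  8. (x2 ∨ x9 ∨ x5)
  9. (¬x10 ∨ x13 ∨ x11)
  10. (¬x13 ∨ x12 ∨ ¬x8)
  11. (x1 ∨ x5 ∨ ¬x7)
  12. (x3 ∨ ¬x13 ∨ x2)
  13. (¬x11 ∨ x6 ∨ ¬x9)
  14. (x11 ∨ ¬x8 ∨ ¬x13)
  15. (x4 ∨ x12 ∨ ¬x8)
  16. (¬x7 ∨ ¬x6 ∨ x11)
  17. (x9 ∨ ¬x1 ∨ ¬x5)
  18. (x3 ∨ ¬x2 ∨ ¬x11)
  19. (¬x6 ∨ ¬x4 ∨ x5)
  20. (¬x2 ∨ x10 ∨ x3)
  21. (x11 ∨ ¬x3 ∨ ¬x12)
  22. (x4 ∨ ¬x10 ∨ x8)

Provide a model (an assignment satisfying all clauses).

x1=False, x2=False, x3=False, x4=False, x5=False, x6=False, x7=False, x8=True, x9=True, x10=False, x11=False, x12=True, x13=False

Check each clause:
  1. (¬x2 ∨ ¬x7 ∨ ¬x1) — ¬x7 is true.
  2. (x13 ∨ x1 ∨ x8) — x8 is true.
  3. (x10 ∨ ¬x3 ∨ x5) — ¬x3 is true.
  4. (x6 ∨ x9 ∨ ¬x5) — x9 is true.
  5. (x3 ∨ ¬x7 ∨ ¬x9) — ¬x7 is true.
  6. (¬x11 ∨ ¬x13 ∨ x8) — x8 is true.
  7. (x12 ∨ ¬x3 ∨ x10) — x12 is true.
  8. (x9 ∨ x2 ∨ x5) — x9 is true.
  9. (x13 ∨ x11 ∨ ¬x10) — ¬x10 is true.
  10. (¬x13 ∨ ¬x8 ∨ x12) — ¬x13 is true.
  11. (¬x7 ∨ x5 ∨ x1) — ¬x7 is true.
  12. (x2 ∨ x3 ∨ ¬x13) — ¬x13 is true.
  13. (¬x11 ∨ ¬x9 ∨ x6) — ¬x11 is true.
  14. (x11 ∨ ¬x8 ∨ ¬x13) — ¬x13 is true.
  15. (x12 ∨ ¬x8 ∨ x4) — x12 is true.
  16. (¬x7 ∨ ¬x6 ∨ x11) — ¬x7 is true.
  17. (x9 ∨ ¬x5 ∨ ¬x1) — x9 is true.
  18. (x3 ∨ ¬x2 ∨ ¬x11) — ¬x11 is true.
  19. (¬x6 ∨ x5 ∨ ¬x4) — ¬x6 is true.
  20. (x10 ∨ x3 ∨ ¬x2) — ¬x2 is true.
  21. (¬x3 ∨ x11 ∨ ¬x12) — ¬x3 is true.
  22. (¬x10 ∨ x4 ∨ x8) — x8 is true.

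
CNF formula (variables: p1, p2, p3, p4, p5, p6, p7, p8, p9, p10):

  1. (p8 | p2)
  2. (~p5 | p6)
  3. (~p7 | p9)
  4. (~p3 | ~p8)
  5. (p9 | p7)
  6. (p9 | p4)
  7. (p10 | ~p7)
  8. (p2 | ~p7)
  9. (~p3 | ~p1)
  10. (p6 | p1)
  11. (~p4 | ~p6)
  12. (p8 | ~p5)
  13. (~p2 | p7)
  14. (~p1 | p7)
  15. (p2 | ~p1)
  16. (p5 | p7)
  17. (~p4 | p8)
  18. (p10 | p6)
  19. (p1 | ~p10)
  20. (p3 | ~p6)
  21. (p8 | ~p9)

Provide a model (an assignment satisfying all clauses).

p1 = T, p2 = T, p3 = F, p4 = F, p5 = F, p6 = F, p7 = T, p8 = T, p9 = T, p10 = T

Set p1 = True and propagate.
  then p3 is forced to False.
  then p7 is forced to True.
  then p9 is forced to True.
  then p10 is forced to True.
  then p2 is forced to True.
  then p6 is forced to False.
  then p5 is forced to False.
  then p8 is forced to True.
p4 is now unconstrained; take p4 = False.
Every clause has at least one true literal under this assignment.
Check each clause:
  1. (p2 | p8) — p8 is true.
  2. (p6 | ~p5) — ~p5 is true.
  3. (p9 | ~p7) — p9 is true.
  4. (~p8 | ~p3) — ~p3 is true.
  5. (p7 | p9) — p9 is true.
  6. (p9 | p4) — p9 is true.
  7. (p10 | ~p7) — p10 is true.
  8. (~p7 | p2) — p2 is true.
  9. (~p1 | ~p3) — ~p3 is true.
  10. (p1 | p6) — p1 is true.
  11. (~p4 | ~p6) — ~p6 is true.
  12. (p8 | ~p5) — p8 is true.
  13. (p7 | ~p2) — p7 is true.
  14. (~p1 | p7) — p7 is true.
  15. (p2 | ~p1) — p2 is true.
  16. (p5 | p7) — p7 is true.
  17. (~p4 | p8) — p8 is true.
  18. (p10 | p6) — p10 is true.
  19. (~p10 | p1) — p1 is true.
  20. (p3 | ~p6) — ~p6 is true.
  21. (~p9 | p8) — p8 is true.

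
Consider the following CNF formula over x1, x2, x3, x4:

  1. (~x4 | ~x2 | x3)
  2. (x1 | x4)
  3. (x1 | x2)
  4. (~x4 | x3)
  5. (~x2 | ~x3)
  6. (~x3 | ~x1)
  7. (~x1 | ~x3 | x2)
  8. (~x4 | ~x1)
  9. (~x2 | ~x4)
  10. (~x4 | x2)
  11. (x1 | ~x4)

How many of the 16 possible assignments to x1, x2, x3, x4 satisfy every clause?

2

Satisfying assignments:
  x1=T x2=F x3=F x4=F
  x1=T x2=T x3=F x4=F
Count: 2.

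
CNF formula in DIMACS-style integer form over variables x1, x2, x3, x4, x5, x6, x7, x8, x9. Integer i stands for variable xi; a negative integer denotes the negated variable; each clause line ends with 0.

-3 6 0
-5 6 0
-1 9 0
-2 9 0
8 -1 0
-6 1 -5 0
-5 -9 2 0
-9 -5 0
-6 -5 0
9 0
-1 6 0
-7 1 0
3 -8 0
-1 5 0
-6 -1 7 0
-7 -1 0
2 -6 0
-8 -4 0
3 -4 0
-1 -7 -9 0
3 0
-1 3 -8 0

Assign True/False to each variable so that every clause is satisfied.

x1=F, x2=T, x3=T, x4=T, x5=F, x6=T, x7=F, x8=F, x9=T

(x9) is a unit clause, so x9 = True.
Unit propagation: (¬x5) forces x5 = False.
Unit propagation: (¬x1) forces x1 = False.
(¬x7) is a unit clause, so x7 = False.
(x3) is a unit clause, so x3 = True.
The clause (x6) is unit: x6 must be True.
Unit propagation: (x2) forces x2 = True.
x8 occurs only negated in the remaining clauses — set x8 = False.
x4 is now unconstrained; take x4 = True.
Every clause has at least one true literal under this assignment.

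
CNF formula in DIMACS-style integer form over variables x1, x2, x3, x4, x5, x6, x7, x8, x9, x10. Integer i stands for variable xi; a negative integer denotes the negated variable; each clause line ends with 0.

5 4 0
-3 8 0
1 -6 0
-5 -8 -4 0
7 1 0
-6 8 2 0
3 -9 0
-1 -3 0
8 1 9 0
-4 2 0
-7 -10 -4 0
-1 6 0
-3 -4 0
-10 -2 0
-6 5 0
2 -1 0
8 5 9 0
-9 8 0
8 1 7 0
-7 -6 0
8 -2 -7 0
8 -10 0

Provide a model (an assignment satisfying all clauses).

x1 = T, x2 = T, x3 = F, x4 = T, x5 = T, x6 = T, x7 = F, x8 = F, x9 = F, x10 = F

Pure literal: x10 appears only negated; assign x10 = False.
Set x1 = True and propagate.
  then x3 is forced to False.
  then x9 is forced to False.
  then x6 is forced to True.
  then x5 is forced to True.
  then x2 is forced to True.
  then x7 is forced to False.
Branch on x4: take x4 = True.
  then x8 is forced to False.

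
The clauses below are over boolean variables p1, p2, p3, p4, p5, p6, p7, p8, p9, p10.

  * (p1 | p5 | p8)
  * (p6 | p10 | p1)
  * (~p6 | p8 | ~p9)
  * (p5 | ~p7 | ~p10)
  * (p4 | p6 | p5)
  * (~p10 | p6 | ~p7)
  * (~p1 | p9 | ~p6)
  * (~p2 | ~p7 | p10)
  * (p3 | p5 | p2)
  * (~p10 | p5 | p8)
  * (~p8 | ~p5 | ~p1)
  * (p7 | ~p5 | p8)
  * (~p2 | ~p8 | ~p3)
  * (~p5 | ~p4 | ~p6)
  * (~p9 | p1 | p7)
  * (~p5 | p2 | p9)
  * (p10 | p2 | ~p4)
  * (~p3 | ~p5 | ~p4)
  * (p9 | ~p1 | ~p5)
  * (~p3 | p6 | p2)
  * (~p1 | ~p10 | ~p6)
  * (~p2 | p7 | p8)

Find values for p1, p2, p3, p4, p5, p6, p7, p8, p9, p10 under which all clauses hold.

p1=0, p2=1, p3=0, p4=0, p5=1, p6=1, p7=0, p8=1, p9=0, p10=1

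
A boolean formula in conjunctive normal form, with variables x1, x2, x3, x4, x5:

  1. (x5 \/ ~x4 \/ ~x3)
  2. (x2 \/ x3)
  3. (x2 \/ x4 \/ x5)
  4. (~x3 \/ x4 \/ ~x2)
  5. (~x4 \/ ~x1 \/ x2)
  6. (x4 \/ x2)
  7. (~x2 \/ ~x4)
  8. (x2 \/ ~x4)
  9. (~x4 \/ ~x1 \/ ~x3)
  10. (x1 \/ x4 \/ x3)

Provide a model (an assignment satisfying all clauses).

x1=T  x2=T  x3=F  x4=F  x5=F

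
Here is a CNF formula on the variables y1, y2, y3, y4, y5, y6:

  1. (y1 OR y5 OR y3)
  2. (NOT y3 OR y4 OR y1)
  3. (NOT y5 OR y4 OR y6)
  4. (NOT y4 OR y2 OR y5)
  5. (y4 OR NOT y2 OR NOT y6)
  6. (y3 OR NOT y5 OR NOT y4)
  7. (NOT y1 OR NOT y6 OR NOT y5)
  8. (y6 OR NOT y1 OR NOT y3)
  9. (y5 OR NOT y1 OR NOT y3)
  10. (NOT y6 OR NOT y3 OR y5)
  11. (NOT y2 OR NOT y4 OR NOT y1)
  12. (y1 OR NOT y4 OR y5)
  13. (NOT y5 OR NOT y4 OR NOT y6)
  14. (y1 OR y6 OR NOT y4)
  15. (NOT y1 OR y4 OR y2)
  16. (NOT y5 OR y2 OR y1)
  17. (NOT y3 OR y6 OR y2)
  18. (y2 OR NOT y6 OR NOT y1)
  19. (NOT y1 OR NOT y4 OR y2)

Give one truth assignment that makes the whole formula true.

y1=True, y2=True, y3=False, y4=False, y5=False, y6=False

Branch on y1: take y1 = True.
For the remaining variables, y2 = True, y3 = False, y4 = False, y5 = False, y6 = False works.
Every clause has at least one true literal under this assignment.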